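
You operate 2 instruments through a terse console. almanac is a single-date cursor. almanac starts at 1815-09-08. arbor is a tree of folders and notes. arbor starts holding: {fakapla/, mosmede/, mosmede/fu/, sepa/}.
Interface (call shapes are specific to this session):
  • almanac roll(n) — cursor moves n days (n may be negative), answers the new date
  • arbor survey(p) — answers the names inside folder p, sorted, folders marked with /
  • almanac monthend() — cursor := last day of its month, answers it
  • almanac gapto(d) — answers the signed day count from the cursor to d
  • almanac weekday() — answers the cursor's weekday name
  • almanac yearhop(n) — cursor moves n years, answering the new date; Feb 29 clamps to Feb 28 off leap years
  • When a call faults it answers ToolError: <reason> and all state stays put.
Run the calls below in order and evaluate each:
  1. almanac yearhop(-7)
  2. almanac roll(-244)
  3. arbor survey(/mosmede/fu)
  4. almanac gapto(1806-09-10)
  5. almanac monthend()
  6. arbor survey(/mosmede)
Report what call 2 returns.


-- 1. almanac yearhop(n='-7') => 1808-09-08
-- 2. almanac roll(n='-244') => 1808-01-08
-- 3. arbor survey(p='/mosmede/fu') => []
-- 4. almanac gapto(d='1806-09-10') => -485
-- 5. almanac monthend() => 1808-01-31
-- 6. arbor survey(p='/mosmede') => [fu/]

Answer: 1808-01-08


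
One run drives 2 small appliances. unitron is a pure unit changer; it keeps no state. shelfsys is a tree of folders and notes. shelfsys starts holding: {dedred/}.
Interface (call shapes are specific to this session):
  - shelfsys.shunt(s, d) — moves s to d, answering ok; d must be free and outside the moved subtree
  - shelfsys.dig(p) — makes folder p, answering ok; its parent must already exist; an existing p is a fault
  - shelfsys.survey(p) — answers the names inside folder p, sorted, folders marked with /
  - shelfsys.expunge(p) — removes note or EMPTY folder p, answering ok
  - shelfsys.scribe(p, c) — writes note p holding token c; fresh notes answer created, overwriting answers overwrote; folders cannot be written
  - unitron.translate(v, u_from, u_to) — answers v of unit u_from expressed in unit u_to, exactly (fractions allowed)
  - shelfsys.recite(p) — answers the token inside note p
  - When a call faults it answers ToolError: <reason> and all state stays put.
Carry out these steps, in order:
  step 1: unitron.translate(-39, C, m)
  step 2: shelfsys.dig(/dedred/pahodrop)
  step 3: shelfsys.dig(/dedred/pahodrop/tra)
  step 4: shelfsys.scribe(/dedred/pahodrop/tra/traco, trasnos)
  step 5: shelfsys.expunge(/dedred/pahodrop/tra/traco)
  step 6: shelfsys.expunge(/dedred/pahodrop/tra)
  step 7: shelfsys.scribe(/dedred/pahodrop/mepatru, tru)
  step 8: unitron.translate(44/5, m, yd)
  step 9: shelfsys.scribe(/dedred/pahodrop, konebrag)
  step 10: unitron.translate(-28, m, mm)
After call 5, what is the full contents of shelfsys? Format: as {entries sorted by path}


~$ unitron.translate -39 C m
[out] ToolError: incompatible units
~$ shelfsys.dig /dedred/pahodrop
[out] ok
~$ shelfsys.dig /dedred/pahodrop/tra
[out] ok
~$ shelfsys.scribe /dedred/pahodrop/tra/traco trasnos
[out] created
~$ shelfsys.expunge /dedred/pahodrop/tra/traco
[out] ok
~$ shelfsys.expunge /dedred/pahodrop/tra
[out] ok
~$ shelfsys.scribe /dedred/pahodrop/mepatru tru
[out] created
~$ unitron.translate 44/5 m yd
[out] 11000/1143
~$ shelfsys.scribe /dedred/pahodrop konebrag
[out] ToolError: is a directory
~$ unitron.translate -28 m mm
[out] -28000

Answer: {dedred/, dedred/pahodrop/, dedred/pahodrop/tra/}


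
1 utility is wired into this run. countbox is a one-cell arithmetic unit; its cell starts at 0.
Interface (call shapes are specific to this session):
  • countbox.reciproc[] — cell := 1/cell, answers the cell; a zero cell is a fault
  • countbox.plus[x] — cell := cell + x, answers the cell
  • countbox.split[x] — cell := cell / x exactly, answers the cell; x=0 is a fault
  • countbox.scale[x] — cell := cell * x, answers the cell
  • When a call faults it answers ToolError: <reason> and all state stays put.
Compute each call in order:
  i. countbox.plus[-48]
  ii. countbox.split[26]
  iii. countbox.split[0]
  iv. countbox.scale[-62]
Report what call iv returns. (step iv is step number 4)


Answer: 1488/13

Derivation:
>> plus(x='-48')
<< -48
>> split(x='26')
<< -24/13
>> split(x='0')
<< ToolError: division by zero
>> scale(x='-62')
<< 1488/13


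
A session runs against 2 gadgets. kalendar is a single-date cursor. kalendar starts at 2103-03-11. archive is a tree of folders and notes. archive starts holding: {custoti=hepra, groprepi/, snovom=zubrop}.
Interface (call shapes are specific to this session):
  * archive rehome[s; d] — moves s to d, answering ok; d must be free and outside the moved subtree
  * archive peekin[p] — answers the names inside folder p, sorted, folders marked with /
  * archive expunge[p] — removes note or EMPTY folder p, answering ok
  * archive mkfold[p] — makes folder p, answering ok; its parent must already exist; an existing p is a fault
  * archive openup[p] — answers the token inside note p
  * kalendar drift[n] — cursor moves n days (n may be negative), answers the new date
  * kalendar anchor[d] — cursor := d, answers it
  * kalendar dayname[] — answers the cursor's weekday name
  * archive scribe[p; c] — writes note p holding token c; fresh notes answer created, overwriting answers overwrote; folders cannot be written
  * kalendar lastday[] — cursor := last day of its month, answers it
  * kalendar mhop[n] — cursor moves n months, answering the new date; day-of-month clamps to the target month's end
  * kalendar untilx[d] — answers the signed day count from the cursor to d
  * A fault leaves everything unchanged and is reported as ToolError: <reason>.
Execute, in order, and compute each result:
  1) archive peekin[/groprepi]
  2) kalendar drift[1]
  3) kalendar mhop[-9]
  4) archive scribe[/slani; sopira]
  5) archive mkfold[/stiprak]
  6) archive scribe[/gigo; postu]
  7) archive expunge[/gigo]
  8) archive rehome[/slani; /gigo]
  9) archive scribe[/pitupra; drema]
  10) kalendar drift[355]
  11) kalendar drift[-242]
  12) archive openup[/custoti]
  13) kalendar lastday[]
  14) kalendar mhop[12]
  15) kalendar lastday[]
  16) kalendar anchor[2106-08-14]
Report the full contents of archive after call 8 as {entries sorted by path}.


·→ archive peekin(p→/groprepi)
·← []
·→ kalendar drift(n→1)
·← 2103-03-12
·→ kalendar mhop(n→-9)
·← 2102-06-12
·→ archive scribe(p→/slani, c→sopira)
·← created
·→ archive mkfold(p→/stiprak)
·← ok
·→ archive scribe(p→/gigo, c→postu)
·← created
·→ archive expunge(p→/gigo)
·← ok
·→ archive rehome(s→/slani, d→/gigo)
·← ok
·→ archive scribe(p→/pitupra, c→drema)
·← created
·→ kalendar drift(n→355)
·← 2103-06-02
·→ kalendar drift(n→-242)
·← 2102-10-03
·→ archive openup(p→/custoti)
·← hepra
·→ kalendar lastday()
·← 2102-10-31
·→ kalendar mhop(n→12)
·← 2103-10-31
·→ kalendar lastday()
·← 2103-10-31
·→ kalendar anchor(d→2106-08-14)
·← 2106-08-14

Answer: {custoti=hepra, gigo=sopira, groprepi/, snovom=zubrop, stiprak/}


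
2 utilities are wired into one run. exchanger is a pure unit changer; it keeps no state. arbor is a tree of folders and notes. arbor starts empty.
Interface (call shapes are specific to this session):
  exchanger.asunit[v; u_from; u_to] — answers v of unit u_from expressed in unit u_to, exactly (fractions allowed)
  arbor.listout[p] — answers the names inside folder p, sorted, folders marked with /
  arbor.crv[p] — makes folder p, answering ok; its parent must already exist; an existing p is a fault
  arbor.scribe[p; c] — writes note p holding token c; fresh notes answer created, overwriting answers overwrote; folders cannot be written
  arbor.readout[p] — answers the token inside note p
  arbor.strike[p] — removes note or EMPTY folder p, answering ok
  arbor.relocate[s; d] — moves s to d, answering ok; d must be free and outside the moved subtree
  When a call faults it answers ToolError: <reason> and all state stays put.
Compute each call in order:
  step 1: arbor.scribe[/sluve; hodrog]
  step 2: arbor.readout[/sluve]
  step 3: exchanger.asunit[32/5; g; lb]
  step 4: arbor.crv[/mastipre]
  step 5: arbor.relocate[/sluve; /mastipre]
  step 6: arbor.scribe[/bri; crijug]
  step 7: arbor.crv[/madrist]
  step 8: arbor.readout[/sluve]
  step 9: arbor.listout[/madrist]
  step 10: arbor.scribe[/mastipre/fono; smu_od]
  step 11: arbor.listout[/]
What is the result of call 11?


Answer: [bri, madrist/, mastipre/, sluve]

Derivation:
·→ arbor.scribe(p='/sluve', c='hodrog')
·← created
·→ arbor.readout(p='/sluve')
·← hodrog
·→ exchanger.asunit(v='32/5', u_from='g', u_to='lb')
·← 640000/45359237
·→ arbor.crv(p='/mastipre')
·← ok
·→ arbor.relocate(s='/sluve', d='/mastipre')
·← ToolError: exists
·→ arbor.scribe(p='/bri', c='crijug')
·← created
·→ arbor.crv(p='/madrist')
·← ok
·→ arbor.readout(p='/sluve')
·← hodrog
·→ arbor.listout(p='/madrist')
·← []
·→ arbor.scribe(p='/mastipre/fono', c='smu_od')
·← created
·→ arbor.listout(p='/')
·← [bri, madrist/, mastipre/, sluve]


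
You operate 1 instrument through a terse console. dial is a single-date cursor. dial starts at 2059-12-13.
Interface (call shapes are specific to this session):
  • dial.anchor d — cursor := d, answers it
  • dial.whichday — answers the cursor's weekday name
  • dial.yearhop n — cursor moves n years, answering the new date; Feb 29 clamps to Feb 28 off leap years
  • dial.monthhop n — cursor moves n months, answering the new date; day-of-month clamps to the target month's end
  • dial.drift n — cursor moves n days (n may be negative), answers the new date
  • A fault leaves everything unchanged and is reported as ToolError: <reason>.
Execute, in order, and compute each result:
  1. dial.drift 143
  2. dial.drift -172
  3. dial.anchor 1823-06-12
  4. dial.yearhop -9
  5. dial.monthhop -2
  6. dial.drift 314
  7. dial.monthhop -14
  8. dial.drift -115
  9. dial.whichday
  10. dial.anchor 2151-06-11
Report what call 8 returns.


I use dial.drift passing n: 143, yielding 2060-05-04.
Using dial.drift passing n: -172, giving 2059-11-14.
Calling dial.anchor passing d: 1823-06-12, giving 1823-06-12.
I call dial.yearhop passing n: -9, which returns 1814-06-12.
Now I run dial.monthhop passing n: -2: 1814-04-12.
Invoking dial.drift passing n: 314, → 1815-02-20.
I call dial.monthhop passing n: -14, → 1813-12-20.
I run dial.drift passing n: -115, which returns 1813-08-27.
I use dial.whichday(), yielding Friday.
Now I run dial.anchor passing d: 2151-06-11: 2151-06-11.

Answer: 1813-08-27


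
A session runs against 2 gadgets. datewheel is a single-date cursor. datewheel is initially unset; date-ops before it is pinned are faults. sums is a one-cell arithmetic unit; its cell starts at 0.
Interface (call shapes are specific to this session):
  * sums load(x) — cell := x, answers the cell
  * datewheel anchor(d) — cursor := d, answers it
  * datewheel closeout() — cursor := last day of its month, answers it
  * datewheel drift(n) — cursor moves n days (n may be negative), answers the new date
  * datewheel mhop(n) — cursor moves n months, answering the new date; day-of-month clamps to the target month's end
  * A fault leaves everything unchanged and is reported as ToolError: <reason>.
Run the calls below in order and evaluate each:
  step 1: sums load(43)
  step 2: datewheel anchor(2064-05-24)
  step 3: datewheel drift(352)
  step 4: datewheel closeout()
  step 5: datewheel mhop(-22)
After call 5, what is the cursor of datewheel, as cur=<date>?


Answer: cur=2063-07-31

Derivation:
==> sums load(x: 43)
<== 43
==> datewheel anchor(d: 2064-05-24)
<== 2064-05-24
==> datewheel drift(n: 352)
<== 2065-05-11
==> datewheel closeout()
<== 2065-05-31
==> datewheel mhop(n: -22)
<== 2063-07-31


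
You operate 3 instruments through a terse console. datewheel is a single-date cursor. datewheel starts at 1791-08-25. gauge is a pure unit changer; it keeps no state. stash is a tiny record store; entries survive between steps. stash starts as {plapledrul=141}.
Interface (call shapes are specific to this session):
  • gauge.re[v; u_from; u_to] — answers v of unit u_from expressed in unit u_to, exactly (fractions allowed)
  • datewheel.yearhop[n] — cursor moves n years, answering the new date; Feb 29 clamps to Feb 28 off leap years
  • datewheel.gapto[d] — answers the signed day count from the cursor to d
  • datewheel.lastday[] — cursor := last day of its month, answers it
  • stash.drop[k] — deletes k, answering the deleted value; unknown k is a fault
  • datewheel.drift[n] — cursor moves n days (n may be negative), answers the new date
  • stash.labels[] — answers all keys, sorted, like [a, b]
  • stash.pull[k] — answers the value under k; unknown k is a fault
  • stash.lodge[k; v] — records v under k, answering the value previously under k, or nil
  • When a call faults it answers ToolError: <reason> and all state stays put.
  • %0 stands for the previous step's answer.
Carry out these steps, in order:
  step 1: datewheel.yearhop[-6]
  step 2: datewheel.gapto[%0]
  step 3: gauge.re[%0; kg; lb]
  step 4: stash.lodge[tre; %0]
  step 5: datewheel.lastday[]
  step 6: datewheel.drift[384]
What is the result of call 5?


Answer: 1785-08-31

Derivation:
! 1. datewheel.yearhop(n→-6) ~> 1785-08-25
! 2. datewheel.gapto(d→%0) ~> 0
! 3. gauge.re(v→%0, u_from→kg, u_to→lb) ~> 0
! 4. stash.lodge(k→tre, v→%0) ~> nil
! 5. datewheel.lastday() ~> 1785-08-31
! 6. datewheel.drift(n→384) ~> 1786-09-19


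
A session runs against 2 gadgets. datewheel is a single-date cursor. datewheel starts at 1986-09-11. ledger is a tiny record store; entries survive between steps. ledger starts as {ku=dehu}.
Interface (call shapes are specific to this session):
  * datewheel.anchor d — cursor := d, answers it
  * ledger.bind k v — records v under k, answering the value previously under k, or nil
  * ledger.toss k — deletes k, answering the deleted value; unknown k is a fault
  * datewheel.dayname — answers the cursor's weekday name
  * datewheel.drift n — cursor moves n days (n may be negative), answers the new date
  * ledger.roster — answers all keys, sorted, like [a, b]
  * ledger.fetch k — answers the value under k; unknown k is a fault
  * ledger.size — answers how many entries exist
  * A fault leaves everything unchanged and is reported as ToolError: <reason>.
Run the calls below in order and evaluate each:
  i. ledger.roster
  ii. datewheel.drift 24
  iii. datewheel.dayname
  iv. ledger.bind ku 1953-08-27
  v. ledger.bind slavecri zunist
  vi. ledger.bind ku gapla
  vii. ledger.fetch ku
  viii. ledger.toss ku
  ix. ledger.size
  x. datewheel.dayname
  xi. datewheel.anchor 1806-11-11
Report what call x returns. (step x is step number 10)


Answer: Sunday

Derivation:
-- 1. ledger.roster() => [ku]
-- 2. datewheel.drift(24) => 1986-10-05
-- 3. datewheel.dayname() => Sunday
-- 4. ledger.bind(ku, 1953-08-27) => dehu
-- 5. ledger.bind(slavecri, zunist) => nil
-- 6. ledger.bind(ku, gapla) => 1953-08-27
-- 7. ledger.fetch(ku) => gapla
-- 8. ledger.toss(ku) => gapla
-- 9. ledger.size() => 1
-- 10. datewheel.dayname() => Sunday
-- 11. datewheel.anchor(1806-11-11) => 1806-11-11


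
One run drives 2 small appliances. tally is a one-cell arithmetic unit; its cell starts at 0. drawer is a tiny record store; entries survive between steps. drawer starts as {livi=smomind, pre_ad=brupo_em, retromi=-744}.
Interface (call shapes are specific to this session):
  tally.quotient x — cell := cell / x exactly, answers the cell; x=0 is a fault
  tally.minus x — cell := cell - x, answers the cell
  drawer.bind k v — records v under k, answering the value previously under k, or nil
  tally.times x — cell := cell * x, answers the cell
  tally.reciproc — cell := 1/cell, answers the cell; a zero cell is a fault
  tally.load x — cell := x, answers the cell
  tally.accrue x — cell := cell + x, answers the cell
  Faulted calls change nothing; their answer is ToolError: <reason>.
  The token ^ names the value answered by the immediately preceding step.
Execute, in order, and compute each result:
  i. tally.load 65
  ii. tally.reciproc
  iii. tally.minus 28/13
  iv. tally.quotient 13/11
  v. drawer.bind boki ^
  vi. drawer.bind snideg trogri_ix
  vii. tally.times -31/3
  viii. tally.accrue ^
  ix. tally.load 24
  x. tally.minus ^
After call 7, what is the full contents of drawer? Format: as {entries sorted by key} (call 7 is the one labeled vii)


Answer: {boki=-1529/845, livi=smomind, pre_ad=brupo_em, retromi=-744, snideg=trogri_ix}

Derivation:
Step: tally.load[65]
Result: 65
Step: tally.reciproc[]
Result: 1/65
Step: tally.minus[28/13]
Result: -139/65
Step: tally.quotient[13/11]
Result: -1529/845
Step: drawer.bind[boki; ^]
Result: nil
Step: drawer.bind[snideg; trogri_ix]
Result: nil
Step: tally.times[-31/3]
Result: 47399/2535
Step: tally.accrue[^]
Result: 94798/2535
Step: tally.load[24]
Result: 24
Step: tally.minus[^]
Result: 0


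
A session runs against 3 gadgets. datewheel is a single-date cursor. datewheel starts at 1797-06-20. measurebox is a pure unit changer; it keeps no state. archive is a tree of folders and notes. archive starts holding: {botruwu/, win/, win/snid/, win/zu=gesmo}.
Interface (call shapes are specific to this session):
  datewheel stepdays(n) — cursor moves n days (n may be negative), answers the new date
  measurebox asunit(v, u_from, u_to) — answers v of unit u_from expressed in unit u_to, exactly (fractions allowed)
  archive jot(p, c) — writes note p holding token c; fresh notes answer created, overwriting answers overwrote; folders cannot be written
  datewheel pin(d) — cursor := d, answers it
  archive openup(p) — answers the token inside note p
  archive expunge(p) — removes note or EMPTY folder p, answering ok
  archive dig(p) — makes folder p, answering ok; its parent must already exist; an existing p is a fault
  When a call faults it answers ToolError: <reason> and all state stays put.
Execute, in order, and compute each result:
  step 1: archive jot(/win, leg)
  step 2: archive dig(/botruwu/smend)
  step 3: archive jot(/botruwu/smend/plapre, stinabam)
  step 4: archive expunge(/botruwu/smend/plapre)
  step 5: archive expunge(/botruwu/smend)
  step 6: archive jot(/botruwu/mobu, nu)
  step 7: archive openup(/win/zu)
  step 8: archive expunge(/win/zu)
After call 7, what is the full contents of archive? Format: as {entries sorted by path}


;; 1. archive jot(p: /win, c: leg) -> ToolError: is a directory
;; 2. archive dig(p: /botruwu/smend) -> ok
;; 3. archive jot(p: /botruwu/smend/plapre, c: stinabam) -> created
;; 4. archive expunge(p: /botruwu/smend/plapre) -> ok
;; 5. archive expunge(p: /botruwu/smend) -> ok
;; 6. archive jot(p: /botruwu/mobu, c: nu) -> created
;; 7. archive openup(p: /win/zu) -> gesmo
;; 8. archive expunge(p: /win/zu) -> ok

Answer: {botruwu/, botruwu/mobu=nu, win/, win/snid/, win/zu=gesmo}


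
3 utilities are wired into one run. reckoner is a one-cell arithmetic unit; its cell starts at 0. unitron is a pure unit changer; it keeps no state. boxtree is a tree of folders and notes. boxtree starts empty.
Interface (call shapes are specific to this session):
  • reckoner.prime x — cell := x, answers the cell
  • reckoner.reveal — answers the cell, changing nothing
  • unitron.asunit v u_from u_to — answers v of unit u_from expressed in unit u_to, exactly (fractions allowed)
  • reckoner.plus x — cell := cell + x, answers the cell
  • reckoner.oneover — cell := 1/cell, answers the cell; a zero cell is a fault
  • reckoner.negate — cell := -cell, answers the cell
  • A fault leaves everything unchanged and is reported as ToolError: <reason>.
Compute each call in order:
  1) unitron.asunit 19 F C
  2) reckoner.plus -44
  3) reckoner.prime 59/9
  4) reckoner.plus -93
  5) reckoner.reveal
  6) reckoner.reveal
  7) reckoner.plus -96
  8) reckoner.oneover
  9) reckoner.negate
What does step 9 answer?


Invoking unitron.asunit using 19, F, C, and get -65/9.
Calling reckoner.plus using -44, → -44.
Using reckoner.prime using 59/9, — result: 59/9.
Using reckoner.plus using -93, which returns -778/9.
I call reckoner.reveal, and get -778/9.
Using reckoner.reveal: -778/9.
Now I run reckoner.plus using -96, and get -1642/9.
Calling reckoner.oneover(), which returns -9/1642.
I use reckoner.negate, → 9/1642.

Answer: 9/1642


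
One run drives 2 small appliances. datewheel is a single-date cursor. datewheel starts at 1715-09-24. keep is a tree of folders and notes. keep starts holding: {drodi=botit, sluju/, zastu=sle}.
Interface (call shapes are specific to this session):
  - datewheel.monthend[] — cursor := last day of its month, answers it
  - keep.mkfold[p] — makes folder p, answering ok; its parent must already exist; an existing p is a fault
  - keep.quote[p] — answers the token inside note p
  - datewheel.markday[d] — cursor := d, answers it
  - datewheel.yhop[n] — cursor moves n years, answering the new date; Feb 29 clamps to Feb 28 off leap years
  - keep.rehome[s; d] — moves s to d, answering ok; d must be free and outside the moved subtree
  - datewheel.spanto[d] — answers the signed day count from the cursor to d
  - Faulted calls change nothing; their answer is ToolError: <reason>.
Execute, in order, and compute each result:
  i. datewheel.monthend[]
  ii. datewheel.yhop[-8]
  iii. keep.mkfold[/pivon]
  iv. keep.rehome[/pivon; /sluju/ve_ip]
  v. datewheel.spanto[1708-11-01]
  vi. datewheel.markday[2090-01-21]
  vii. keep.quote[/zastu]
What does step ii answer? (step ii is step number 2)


Answer: 1707-09-30

Derivation:
# 1. datewheel.monthend() => 1715-09-30
# 2. datewheel.yhop(-8) => 1707-09-30
# 3. keep.mkfold(/pivon) => ok
# 4. keep.rehome(/pivon, /sluju/ve_ip) => ok
# 5. datewheel.spanto(1708-11-01) => 398
# 6. datewheel.markday(2090-01-21) => 2090-01-21
# 7. keep.quote(/zastu) => sle


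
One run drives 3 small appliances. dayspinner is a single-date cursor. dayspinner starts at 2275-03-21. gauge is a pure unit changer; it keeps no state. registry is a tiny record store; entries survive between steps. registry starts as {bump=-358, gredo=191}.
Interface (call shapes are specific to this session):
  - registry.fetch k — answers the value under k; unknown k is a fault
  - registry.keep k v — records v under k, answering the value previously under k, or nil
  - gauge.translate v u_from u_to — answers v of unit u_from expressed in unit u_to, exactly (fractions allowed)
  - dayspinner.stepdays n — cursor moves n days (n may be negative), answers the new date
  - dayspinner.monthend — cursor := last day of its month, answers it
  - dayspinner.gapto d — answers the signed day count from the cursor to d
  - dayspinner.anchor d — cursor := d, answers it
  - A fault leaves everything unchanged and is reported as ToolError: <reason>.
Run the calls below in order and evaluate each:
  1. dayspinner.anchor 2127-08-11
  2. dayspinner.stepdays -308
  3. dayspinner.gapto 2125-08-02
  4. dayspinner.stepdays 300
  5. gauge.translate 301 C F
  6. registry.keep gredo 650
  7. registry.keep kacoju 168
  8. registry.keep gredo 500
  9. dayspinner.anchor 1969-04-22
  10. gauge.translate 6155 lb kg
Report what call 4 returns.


Answer: 2127-08-03

Derivation:
>> dayspinner.anchor(2127-08-11)
<< 2127-08-11
>> dayspinner.stepdays(-308)
<< 2126-10-07
>> dayspinner.gapto(2125-08-02)
<< -431
>> dayspinner.stepdays(300)
<< 2127-08-03
>> gauge.translate(301, C, F)
<< 2869/5
>> registry.keep(gredo, 650)
<< 191
>> registry.keep(kacoju, 168)
<< nil
>> registry.keep(gredo, 500)
<< 650
>> dayspinner.anchor(1969-04-22)
<< 1969-04-22
>> gauge.translate(6155, lb, kg)
<< 55837220747/20000000


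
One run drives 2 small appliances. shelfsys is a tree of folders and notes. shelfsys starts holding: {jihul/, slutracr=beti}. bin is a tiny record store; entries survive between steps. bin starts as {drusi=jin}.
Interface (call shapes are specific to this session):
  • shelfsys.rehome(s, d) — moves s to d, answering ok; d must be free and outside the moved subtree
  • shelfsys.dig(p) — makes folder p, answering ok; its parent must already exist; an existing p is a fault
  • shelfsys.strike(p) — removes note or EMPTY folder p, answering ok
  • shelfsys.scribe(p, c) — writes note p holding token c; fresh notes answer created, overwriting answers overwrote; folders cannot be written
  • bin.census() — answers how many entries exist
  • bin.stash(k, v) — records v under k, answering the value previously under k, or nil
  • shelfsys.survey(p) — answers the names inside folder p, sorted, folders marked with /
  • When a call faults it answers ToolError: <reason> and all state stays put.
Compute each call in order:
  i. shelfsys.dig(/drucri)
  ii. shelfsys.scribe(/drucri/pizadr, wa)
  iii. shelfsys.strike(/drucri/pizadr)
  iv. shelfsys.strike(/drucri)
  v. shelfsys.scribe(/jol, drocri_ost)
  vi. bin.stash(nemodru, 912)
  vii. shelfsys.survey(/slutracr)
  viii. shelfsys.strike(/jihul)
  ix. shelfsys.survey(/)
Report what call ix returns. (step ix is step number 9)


Answer: [jol, slutracr]

Derivation:
-- shelfsys.dig(p: /drucri) ~> ok
-- shelfsys.scribe(p: /drucri/pizadr, c: wa) ~> created
-- shelfsys.strike(p: /drucri/pizadr) ~> ok
-- shelfsys.strike(p: /drucri) ~> ok
-- shelfsys.scribe(p: /jol, c: drocri_ost) ~> created
-- bin.stash(k: nemodru, v: 912) ~> nil
-- shelfsys.survey(p: /slutracr) ~> ToolError: not a directory
-- shelfsys.strike(p: /jihul) ~> ok
-- shelfsys.survey(p: /) ~> [jol, slutracr]


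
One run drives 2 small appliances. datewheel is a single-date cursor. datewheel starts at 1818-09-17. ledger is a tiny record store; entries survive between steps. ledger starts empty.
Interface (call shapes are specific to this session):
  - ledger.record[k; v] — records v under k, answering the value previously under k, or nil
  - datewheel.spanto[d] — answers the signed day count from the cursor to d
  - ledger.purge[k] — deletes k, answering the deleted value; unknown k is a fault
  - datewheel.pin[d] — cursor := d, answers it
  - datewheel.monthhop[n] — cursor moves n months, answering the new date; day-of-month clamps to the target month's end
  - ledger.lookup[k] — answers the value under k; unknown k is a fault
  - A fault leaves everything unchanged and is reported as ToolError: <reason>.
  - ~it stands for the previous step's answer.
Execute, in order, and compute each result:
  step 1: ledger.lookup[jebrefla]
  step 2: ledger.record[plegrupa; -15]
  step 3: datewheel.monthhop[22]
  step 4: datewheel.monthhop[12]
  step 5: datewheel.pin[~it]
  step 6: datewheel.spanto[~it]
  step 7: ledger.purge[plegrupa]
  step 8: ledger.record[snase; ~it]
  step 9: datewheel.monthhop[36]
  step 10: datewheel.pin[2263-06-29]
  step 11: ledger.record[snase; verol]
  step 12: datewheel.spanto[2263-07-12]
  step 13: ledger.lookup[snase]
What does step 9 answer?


Answer: 1824-07-17

Derivation:
Step: ledger.lookup[k: jebrefla]
Result: ToolError: no such key jebrefla
Step: ledger.record[k: plegrupa; v: -15]
Result: nil
Step: datewheel.monthhop[n: 22]
Result: 1820-07-17
Step: datewheel.monthhop[n: 12]
Result: 1821-07-17
Step: datewheel.pin[d: ~it]
Result: 1821-07-17
Step: datewheel.spanto[d: ~it]
Result: 0
Step: ledger.purge[k: plegrupa]
Result: -15
Step: ledger.record[k: snase; v: ~it]
Result: nil
Step: datewheel.monthhop[n: 36]
Result: 1824-07-17
Step: datewheel.pin[d: 2263-06-29]
Result: 2263-06-29
Step: ledger.record[k: snase; v: verol]
Result: -15
Step: datewheel.spanto[d: 2263-07-12]
Result: 13
Step: ledger.lookup[k: snase]
Result: verol


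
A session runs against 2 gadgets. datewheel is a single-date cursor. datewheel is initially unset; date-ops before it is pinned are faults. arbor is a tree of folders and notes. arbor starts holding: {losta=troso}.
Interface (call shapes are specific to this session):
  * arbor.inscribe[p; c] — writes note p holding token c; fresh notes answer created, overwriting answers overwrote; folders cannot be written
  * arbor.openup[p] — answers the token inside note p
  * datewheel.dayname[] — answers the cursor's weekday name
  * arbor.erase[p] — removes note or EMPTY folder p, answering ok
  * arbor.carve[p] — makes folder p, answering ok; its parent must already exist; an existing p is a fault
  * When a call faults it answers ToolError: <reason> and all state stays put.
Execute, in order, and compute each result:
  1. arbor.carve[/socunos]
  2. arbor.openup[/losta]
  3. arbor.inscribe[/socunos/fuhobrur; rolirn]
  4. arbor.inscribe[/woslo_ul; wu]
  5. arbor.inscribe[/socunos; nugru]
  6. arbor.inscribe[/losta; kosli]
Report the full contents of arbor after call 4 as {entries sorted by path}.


Invoking arbor.carve using p→/socunos, and observe ok.
Calling arbor.openup using p→/losta, yielding troso.
Using arbor.inscribe using p→/socunos/fuhobrur, c→rolirn, and see created.
I call arbor.inscribe using p→/woslo_ul, c→wu, and get created.
I invoke arbor.inscribe using p→/socunos, c→nugru, and observe ToolError: is a directory.
I try arbor.inscribe using p→/losta, c→kosli, yielding overwrote.

Answer: {losta=troso, socunos/, socunos/fuhobrur=rolirn, woslo_ul=wu}


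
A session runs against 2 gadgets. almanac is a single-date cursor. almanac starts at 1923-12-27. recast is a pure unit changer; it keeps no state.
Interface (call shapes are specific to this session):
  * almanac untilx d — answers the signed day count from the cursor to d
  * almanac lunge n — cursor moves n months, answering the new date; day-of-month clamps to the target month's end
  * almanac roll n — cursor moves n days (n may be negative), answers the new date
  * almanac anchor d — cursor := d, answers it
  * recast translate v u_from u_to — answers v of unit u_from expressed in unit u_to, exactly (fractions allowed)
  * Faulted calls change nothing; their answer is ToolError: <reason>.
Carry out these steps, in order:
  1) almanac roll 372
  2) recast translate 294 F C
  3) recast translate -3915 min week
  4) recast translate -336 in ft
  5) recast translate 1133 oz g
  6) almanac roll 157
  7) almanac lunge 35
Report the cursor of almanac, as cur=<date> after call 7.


Answer: cur=1928-05-08

Derivation:
-> almanac roll(n: 372)
<- 1925-01-02
-> recast translate(v: 294, u_from: F, u_to: C)
<- 1310/9
-> recast translate(v: -3915, u_from: min, u_to: week)
<- -87/224
-> recast translate(v: -336, u_from: in, u_to: ft)
<- -28
-> recast translate(v: 1133, u_from: oz, u_to: g)
<- 51392015521/1600000
-> almanac roll(n: 157)
<- 1925-06-08
-> almanac lunge(n: 35)
<- 1928-05-08


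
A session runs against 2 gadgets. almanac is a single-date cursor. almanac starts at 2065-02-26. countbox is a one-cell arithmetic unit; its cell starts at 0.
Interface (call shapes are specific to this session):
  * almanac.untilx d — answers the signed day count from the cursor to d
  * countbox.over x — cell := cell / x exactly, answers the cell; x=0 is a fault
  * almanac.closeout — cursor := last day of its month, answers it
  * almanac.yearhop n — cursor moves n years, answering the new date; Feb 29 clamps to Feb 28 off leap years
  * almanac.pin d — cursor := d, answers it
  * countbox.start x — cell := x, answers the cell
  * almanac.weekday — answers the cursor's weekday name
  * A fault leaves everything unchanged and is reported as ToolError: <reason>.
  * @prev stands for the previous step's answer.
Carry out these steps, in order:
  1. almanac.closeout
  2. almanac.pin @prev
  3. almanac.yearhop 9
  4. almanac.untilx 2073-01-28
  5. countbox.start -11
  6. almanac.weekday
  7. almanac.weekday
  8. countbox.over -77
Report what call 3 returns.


;; almanac.closeout() -> 2065-02-28
;; almanac.pin(@prev) -> 2065-02-28
;; almanac.yearhop(9) -> 2074-02-28
;; almanac.untilx(2073-01-28) -> -396
;; countbox.start(-11) -> -11
;; almanac.weekday() -> Wednesday
;; almanac.weekday() -> Wednesday
;; countbox.over(-77) -> 1/7

Answer: 2074-02-28


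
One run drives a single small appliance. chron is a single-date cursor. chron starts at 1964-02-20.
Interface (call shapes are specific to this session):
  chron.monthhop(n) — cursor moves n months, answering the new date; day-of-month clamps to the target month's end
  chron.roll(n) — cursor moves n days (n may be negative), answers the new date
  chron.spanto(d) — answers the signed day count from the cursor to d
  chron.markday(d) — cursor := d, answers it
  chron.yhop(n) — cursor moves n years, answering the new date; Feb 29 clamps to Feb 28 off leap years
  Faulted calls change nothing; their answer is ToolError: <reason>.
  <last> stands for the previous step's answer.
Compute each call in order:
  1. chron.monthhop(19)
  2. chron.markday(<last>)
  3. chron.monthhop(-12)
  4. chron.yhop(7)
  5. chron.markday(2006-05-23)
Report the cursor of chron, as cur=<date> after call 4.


Answer: cur=1971-09-20

Derivation:
~$ chron.monthhop 19
:: 1965-09-20
~$ chron.markday <last>
:: 1965-09-20
~$ chron.monthhop -12
:: 1964-09-20
~$ chron.yhop 7
:: 1971-09-20
~$ chron.markday 2006-05-23
:: 2006-05-23


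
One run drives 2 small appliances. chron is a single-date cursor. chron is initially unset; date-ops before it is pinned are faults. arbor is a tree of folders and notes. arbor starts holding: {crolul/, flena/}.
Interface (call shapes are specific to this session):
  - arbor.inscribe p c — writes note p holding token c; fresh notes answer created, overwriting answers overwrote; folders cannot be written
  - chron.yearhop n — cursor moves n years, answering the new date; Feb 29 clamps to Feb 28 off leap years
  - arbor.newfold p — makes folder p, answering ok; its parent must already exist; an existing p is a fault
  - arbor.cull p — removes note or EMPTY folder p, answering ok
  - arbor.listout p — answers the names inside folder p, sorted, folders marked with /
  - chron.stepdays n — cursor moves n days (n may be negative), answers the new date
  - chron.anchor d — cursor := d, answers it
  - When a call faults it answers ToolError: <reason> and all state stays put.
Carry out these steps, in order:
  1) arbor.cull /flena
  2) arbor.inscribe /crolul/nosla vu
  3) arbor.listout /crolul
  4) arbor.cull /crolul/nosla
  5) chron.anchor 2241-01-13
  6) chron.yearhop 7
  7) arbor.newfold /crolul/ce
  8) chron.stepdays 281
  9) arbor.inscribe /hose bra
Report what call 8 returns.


Step: cull[p: /flena]
Result: ok
Step: inscribe[p: /crolul/nosla; c: vu]
Result: created
Step: listout[p: /crolul]
Result: [nosla]
Step: cull[p: /crolul/nosla]
Result: ok
Step: anchor[d: 2241-01-13]
Result: 2241-01-13
Step: yearhop[n: 7]
Result: 2248-01-13
Step: newfold[p: /crolul/ce]
Result: ok
Step: stepdays[n: 281]
Result: 2248-10-20
Step: inscribe[p: /hose; c: bra]
Result: created

Answer: 2248-10-20


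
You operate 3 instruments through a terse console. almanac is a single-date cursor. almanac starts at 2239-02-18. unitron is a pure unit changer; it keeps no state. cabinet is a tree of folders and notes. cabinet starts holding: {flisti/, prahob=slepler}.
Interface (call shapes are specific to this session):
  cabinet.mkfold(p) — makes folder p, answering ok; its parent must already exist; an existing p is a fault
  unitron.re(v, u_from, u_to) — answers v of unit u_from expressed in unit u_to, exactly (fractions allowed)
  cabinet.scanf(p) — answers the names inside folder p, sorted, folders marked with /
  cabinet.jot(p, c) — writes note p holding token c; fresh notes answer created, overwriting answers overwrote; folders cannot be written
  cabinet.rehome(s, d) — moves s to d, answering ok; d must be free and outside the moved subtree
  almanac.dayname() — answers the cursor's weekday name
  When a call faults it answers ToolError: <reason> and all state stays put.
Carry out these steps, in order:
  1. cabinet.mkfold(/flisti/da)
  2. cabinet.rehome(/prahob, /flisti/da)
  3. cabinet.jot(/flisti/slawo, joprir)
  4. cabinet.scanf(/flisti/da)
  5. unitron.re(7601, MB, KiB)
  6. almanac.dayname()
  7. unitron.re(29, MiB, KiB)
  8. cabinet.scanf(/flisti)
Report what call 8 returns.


% cabinet.mkfold /flisti/da
:: ok
% cabinet.rehome /prahob /flisti/da
:: ToolError: exists
% cabinet.jot /flisti/slawo joprir
:: created
% cabinet.scanf /flisti/da
:: []
% unitron.re 7601 MB KiB
:: 118765625/16
% almanac.dayname
:: Monday
% unitron.re 29 MiB KiB
:: 29696
% cabinet.scanf /flisti
:: [da/, slawo]

Answer: [da/, slawo]


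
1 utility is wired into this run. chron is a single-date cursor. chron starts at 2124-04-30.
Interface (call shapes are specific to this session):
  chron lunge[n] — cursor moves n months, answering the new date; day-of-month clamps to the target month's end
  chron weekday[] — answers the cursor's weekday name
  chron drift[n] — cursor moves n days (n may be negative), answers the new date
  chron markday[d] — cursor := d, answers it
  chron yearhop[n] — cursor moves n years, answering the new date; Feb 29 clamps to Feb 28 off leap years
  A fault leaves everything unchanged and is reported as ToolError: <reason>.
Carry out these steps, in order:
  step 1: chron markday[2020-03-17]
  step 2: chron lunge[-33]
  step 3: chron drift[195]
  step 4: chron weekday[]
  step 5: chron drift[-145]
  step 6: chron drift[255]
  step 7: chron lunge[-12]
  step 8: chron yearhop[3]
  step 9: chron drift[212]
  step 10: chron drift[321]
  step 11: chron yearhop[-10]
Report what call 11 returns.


Answer: 2011-10-03

Derivation:
Do: chron markday[d='2020-03-17']
See: 2020-03-17
Do: chron lunge[n='-33']
See: 2017-06-17
Do: chron drift[n='195']
See: 2017-12-29
Do: chron weekday[]
See: Friday
Do: chron drift[n='-145']
See: 2017-08-06
Do: chron drift[n='255']
See: 2018-04-18
Do: chron lunge[n='-12']
See: 2017-04-18
Do: chron yearhop[n='3']
See: 2020-04-18
Do: chron drift[n='212']
See: 2020-11-16
Do: chron drift[n='321']
See: 2021-10-03
Do: chron yearhop[n='-10']
See: 2011-10-03


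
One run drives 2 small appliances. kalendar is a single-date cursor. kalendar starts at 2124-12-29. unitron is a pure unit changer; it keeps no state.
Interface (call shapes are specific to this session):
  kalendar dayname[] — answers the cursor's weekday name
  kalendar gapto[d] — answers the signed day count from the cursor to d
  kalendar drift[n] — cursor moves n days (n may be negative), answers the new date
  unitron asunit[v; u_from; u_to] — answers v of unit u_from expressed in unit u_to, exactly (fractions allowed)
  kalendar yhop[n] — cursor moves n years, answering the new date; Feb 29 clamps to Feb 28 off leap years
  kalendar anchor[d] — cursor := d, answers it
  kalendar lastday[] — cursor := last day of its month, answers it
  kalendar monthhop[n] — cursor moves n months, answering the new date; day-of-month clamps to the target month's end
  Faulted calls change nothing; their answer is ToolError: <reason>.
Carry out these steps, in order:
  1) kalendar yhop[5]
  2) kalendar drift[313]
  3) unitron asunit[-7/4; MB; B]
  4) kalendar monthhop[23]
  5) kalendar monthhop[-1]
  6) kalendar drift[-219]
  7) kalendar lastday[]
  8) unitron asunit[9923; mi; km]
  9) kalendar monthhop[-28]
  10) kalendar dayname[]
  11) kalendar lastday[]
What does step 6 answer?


>>> kalendar yhop n='5'
  2129-12-29
>>> kalendar drift n='313'
  2130-11-07
>>> unitron asunit v='-7/4' u_from='MB' u_to='B'
  -1750000
>>> kalendar monthhop n='23'
  2132-10-07
>>> kalendar monthhop n='-1'
  2132-09-07
>>> kalendar drift n='-219'
  2132-02-01
>>> kalendar lastday
  2132-02-29
>>> unitron asunit v='9923' u_from='mi' u_to='km'
  249523758/15625
>>> kalendar monthhop n='-28'
  2129-10-29
>>> kalendar dayname
  Saturday
>>> kalendar lastday
  2129-10-31

Answer: 2132-02-01


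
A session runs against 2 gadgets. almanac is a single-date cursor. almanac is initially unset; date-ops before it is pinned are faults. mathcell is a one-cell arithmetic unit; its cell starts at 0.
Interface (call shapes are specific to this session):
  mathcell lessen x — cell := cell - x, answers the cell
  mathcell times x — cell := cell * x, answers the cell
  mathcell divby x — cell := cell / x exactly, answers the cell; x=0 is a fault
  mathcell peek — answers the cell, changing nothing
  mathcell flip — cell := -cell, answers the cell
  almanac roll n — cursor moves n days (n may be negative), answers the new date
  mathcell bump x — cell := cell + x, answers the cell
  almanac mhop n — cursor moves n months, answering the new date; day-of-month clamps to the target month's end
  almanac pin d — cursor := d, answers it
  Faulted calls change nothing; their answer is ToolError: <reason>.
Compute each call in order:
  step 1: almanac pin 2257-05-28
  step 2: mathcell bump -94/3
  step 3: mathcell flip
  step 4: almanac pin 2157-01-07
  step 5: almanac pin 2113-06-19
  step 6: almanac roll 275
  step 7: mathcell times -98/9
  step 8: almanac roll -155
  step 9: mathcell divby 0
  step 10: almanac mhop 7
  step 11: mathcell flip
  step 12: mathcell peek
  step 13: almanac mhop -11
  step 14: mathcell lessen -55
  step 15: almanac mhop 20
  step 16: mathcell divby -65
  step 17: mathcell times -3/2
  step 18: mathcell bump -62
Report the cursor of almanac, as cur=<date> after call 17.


>> almanac pin(d: 2257-05-28)
<< 2257-05-28
>> mathcell bump(x: -94/3)
<< -94/3
>> mathcell flip()
<< 94/3
>> almanac pin(d: 2157-01-07)
<< 2157-01-07
>> almanac pin(d: 2113-06-19)
<< 2113-06-19
>> almanac roll(n: 275)
<< 2114-03-21
>> mathcell times(x: -98/9)
<< -9212/27
>> almanac roll(n: -155)
<< 2113-10-17
>> mathcell divby(x: 0)
<< ToolError: division by zero
>> almanac mhop(n: 7)
<< 2114-05-17
>> mathcell flip()
<< 9212/27
>> mathcell peek()
<< 9212/27
>> almanac mhop(n: -11)
<< 2113-06-17
>> mathcell lessen(x: -55)
<< 10697/27
>> almanac mhop(n: 20)
<< 2115-02-17
>> mathcell divby(x: -65)
<< -10697/1755
>> mathcell times(x: -3/2)
<< 10697/1170
>> mathcell bump(x: -62)
<< -61843/1170

Answer: cur=2115-02-17
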